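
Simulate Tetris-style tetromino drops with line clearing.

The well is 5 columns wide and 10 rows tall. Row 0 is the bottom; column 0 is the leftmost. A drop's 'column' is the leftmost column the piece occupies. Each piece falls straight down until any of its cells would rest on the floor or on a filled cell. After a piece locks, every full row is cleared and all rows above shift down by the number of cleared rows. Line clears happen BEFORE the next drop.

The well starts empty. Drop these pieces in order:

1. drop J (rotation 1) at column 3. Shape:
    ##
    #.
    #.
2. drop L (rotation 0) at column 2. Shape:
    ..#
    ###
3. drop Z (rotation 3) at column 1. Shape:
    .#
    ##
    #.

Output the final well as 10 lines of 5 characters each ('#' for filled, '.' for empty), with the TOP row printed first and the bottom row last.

Drop 1: J rot1 at col 3 lands with bottom-row=0; cleared 0 line(s) (total 0); column heights now [0 0 0 3 3], max=3
Drop 2: L rot0 at col 2 lands with bottom-row=3; cleared 0 line(s) (total 0); column heights now [0 0 4 4 5], max=5
Drop 3: Z rot3 at col 1 lands with bottom-row=3; cleared 0 line(s) (total 0); column heights now [0 5 6 4 5], max=6

Answer: .....
.....
.....
.....
..#..
.##.#
.####
...##
...#.
...#.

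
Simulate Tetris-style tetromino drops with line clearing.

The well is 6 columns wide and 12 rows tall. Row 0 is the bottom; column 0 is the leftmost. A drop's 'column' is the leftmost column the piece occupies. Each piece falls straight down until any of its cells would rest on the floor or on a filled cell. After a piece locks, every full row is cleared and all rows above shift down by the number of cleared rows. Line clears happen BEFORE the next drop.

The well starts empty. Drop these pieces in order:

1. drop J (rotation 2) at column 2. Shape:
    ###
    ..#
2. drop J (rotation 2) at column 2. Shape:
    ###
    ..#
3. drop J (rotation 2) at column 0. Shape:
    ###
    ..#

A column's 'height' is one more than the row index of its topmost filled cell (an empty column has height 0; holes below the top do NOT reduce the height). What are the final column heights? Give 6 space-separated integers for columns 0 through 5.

Answer: 6 6 6 4 4 0

Derivation:
Drop 1: J rot2 at col 2 lands with bottom-row=0; cleared 0 line(s) (total 0); column heights now [0 0 2 2 2 0], max=2
Drop 2: J rot2 at col 2 lands with bottom-row=2; cleared 0 line(s) (total 0); column heights now [0 0 4 4 4 0], max=4
Drop 3: J rot2 at col 0 lands with bottom-row=4; cleared 0 line(s) (total 0); column heights now [6 6 6 4 4 0], max=6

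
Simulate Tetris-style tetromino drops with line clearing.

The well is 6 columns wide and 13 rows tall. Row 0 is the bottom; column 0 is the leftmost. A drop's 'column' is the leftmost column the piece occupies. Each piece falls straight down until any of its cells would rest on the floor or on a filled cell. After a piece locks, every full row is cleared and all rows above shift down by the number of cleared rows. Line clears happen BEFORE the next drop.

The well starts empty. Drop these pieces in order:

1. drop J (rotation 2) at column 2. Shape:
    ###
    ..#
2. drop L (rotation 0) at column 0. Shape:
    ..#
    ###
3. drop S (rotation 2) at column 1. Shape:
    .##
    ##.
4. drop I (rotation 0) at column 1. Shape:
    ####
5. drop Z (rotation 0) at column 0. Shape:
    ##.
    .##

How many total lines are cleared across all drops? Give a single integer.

Drop 1: J rot2 at col 2 lands with bottom-row=0; cleared 0 line(s) (total 0); column heights now [0 0 2 2 2 0], max=2
Drop 2: L rot0 at col 0 lands with bottom-row=2; cleared 0 line(s) (total 0); column heights now [3 3 4 2 2 0], max=4
Drop 3: S rot2 at col 1 lands with bottom-row=4; cleared 0 line(s) (total 0); column heights now [3 5 6 6 2 0], max=6
Drop 4: I rot0 at col 1 lands with bottom-row=6; cleared 0 line(s) (total 0); column heights now [3 7 7 7 7 0], max=7
Drop 5: Z rot0 at col 0 lands with bottom-row=7; cleared 0 line(s) (total 0); column heights now [9 9 8 7 7 0], max=9

Answer: 0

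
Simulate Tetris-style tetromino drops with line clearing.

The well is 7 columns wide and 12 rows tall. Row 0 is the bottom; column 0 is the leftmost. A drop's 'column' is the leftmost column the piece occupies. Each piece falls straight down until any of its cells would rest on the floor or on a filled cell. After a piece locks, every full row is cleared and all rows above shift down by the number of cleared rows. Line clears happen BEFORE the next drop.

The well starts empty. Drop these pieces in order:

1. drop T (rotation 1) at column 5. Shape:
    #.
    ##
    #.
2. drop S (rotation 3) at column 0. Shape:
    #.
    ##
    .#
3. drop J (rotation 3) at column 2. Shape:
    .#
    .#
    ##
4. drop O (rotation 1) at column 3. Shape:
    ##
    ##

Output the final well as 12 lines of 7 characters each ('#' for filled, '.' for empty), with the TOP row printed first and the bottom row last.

Drop 1: T rot1 at col 5 lands with bottom-row=0; cleared 0 line(s) (total 0); column heights now [0 0 0 0 0 3 2], max=3
Drop 2: S rot3 at col 0 lands with bottom-row=0; cleared 0 line(s) (total 0); column heights now [3 2 0 0 0 3 2], max=3
Drop 3: J rot3 at col 2 lands with bottom-row=0; cleared 0 line(s) (total 0); column heights now [3 2 1 3 0 3 2], max=3
Drop 4: O rot1 at col 3 lands with bottom-row=3; cleared 0 line(s) (total 0); column heights now [3 2 1 5 5 3 2], max=5

Answer: .......
.......
.......
.......
.......
.......
.......
...##..
...##..
#..#.#.
##.#.##
.###.#.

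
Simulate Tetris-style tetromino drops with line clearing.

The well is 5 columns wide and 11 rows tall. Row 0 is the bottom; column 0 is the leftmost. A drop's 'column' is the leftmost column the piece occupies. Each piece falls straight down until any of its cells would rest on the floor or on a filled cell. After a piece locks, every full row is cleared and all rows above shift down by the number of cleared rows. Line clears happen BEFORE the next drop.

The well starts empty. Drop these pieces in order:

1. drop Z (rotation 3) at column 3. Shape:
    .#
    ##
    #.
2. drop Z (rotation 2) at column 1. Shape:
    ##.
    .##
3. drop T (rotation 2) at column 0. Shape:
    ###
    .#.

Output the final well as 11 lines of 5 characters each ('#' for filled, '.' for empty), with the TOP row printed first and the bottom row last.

Drop 1: Z rot3 at col 3 lands with bottom-row=0; cleared 0 line(s) (total 0); column heights now [0 0 0 2 3], max=3
Drop 2: Z rot2 at col 1 lands with bottom-row=2; cleared 0 line(s) (total 0); column heights now [0 4 4 3 3], max=4
Drop 3: T rot2 at col 0 lands with bottom-row=4; cleared 0 line(s) (total 0); column heights now [6 6 6 3 3], max=6

Answer: .....
.....
.....
.....
.....
###..
.#...
.##..
..###
...##
...#.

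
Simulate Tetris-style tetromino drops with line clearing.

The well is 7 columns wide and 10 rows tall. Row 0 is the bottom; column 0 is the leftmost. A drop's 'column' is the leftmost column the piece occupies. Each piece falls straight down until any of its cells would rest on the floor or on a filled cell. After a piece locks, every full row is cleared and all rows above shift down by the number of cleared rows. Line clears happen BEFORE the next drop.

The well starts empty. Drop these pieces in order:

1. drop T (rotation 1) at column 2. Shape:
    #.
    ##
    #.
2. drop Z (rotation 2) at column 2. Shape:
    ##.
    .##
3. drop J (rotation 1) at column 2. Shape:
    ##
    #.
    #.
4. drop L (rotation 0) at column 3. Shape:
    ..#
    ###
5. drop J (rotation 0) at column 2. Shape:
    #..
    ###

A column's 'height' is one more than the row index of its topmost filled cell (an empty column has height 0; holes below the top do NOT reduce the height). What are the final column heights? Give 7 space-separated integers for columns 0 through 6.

Drop 1: T rot1 at col 2 lands with bottom-row=0; cleared 0 line(s) (total 0); column heights now [0 0 3 2 0 0 0], max=3
Drop 2: Z rot2 at col 2 lands with bottom-row=2; cleared 0 line(s) (total 0); column heights now [0 0 4 4 3 0 0], max=4
Drop 3: J rot1 at col 2 lands with bottom-row=4; cleared 0 line(s) (total 0); column heights now [0 0 7 7 3 0 0], max=7
Drop 4: L rot0 at col 3 lands with bottom-row=7; cleared 0 line(s) (total 0); column heights now [0 0 7 8 8 9 0], max=9
Drop 5: J rot0 at col 2 lands with bottom-row=8; cleared 0 line(s) (total 0); column heights now [0 0 10 9 9 9 0], max=10

Answer: 0 0 10 9 9 9 0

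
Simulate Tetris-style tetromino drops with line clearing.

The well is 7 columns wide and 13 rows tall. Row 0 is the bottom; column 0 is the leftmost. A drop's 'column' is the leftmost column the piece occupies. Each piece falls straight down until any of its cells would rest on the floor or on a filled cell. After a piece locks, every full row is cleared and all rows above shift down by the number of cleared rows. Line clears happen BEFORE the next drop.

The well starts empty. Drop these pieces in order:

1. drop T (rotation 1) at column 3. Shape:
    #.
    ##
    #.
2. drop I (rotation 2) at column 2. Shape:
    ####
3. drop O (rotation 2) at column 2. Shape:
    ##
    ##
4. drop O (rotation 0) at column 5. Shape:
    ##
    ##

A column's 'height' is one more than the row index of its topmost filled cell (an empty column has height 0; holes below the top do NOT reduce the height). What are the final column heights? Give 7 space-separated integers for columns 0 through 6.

Answer: 0 0 6 6 4 6 6

Derivation:
Drop 1: T rot1 at col 3 lands with bottom-row=0; cleared 0 line(s) (total 0); column heights now [0 0 0 3 2 0 0], max=3
Drop 2: I rot2 at col 2 lands with bottom-row=3; cleared 0 line(s) (total 0); column heights now [0 0 4 4 4 4 0], max=4
Drop 3: O rot2 at col 2 lands with bottom-row=4; cleared 0 line(s) (total 0); column heights now [0 0 6 6 4 4 0], max=6
Drop 4: O rot0 at col 5 lands with bottom-row=4; cleared 0 line(s) (total 0); column heights now [0 0 6 6 4 6 6], max=6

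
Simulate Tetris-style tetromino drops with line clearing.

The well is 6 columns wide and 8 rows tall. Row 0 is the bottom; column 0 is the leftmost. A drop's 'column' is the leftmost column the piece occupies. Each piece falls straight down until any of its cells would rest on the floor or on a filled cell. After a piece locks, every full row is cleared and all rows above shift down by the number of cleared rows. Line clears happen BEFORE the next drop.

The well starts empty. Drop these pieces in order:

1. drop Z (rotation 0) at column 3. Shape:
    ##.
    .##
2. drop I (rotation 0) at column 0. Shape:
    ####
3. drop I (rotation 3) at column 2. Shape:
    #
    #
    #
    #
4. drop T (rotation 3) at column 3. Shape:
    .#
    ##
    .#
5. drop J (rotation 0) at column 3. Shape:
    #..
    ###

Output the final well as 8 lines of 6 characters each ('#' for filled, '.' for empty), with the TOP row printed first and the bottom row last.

Drop 1: Z rot0 at col 3 lands with bottom-row=0; cleared 0 line(s) (total 0); column heights now [0 0 0 2 2 1], max=2
Drop 2: I rot0 at col 0 lands with bottom-row=2; cleared 0 line(s) (total 0); column heights now [3 3 3 3 2 1], max=3
Drop 3: I rot3 at col 2 lands with bottom-row=3; cleared 0 line(s) (total 0); column heights now [3 3 7 3 2 1], max=7
Drop 4: T rot3 at col 3 lands with bottom-row=2; cleared 0 line(s) (total 0); column heights now [3 3 7 4 5 1], max=7
Drop 5: J rot0 at col 3 lands with bottom-row=5; cleared 0 line(s) (total 0); column heights now [3 3 7 7 6 6], max=7

Answer: ......
..##..
..####
..#.#.
..###.
#####.
...##.
....##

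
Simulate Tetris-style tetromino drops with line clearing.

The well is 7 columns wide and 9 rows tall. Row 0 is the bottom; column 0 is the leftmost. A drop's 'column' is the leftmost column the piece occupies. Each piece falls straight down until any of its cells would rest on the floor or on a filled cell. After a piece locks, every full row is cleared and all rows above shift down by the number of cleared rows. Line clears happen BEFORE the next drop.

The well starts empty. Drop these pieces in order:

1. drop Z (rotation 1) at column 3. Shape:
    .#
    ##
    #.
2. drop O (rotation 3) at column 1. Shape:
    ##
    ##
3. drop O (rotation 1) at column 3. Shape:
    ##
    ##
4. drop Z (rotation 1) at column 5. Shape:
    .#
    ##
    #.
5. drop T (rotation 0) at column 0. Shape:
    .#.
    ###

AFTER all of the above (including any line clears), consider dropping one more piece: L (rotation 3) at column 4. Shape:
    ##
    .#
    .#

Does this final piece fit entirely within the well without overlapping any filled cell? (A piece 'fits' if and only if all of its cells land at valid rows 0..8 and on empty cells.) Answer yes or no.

Drop 1: Z rot1 at col 3 lands with bottom-row=0; cleared 0 line(s) (total 0); column heights now [0 0 0 2 3 0 0], max=3
Drop 2: O rot3 at col 1 lands with bottom-row=0; cleared 0 line(s) (total 0); column heights now [0 2 2 2 3 0 0], max=3
Drop 3: O rot1 at col 3 lands with bottom-row=3; cleared 0 line(s) (total 0); column heights now [0 2 2 5 5 0 0], max=5
Drop 4: Z rot1 at col 5 lands with bottom-row=0; cleared 0 line(s) (total 0); column heights now [0 2 2 5 5 2 3], max=5
Drop 5: T rot0 at col 0 lands with bottom-row=2; cleared 0 line(s) (total 0); column heights now [3 4 3 5 5 2 3], max=5
Test piece L rot3 at col 4 (width 2): heights before test = [3 4 3 5 5 2 3]; fits = True

Answer: yes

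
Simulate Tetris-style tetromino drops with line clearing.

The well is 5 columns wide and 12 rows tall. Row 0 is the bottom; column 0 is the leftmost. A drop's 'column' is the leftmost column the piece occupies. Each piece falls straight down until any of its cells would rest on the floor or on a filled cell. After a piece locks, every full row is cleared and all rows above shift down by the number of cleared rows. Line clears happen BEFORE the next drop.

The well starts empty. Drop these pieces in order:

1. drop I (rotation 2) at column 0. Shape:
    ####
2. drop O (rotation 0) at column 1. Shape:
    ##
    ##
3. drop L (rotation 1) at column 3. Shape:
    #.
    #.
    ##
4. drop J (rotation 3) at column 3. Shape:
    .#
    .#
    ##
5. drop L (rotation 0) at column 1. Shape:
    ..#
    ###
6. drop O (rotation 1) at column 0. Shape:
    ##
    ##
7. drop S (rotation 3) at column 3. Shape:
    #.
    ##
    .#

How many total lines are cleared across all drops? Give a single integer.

Drop 1: I rot2 at col 0 lands with bottom-row=0; cleared 0 line(s) (total 0); column heights now [1 1 1 1 0], max=1
Drop 2: O rot0 at col 1 lands with bottom-row=1; cleared 0 line(s) (total 0); column heights now [1 3 3 1 0], max=3
Drop 3: L rot1 at col 3 lands with bottom-row=1; cleared 0 line(s) (total 0); column heights now [1 3 3 4 2], max=4
Drop 4: J rot3 at col 3 lands with bottom-row=4; cleared 0 line(s) (total 0); column heights now [1 3 3 5 7], max=7
Drop 5: L rot0 at col 1 lands with bottom-row=5; cleared 0 line(s) (total 0); column heights now [1 6 6 7 7], max=7
Drop 6: O rot1 at col 0 lands with bottom-row=6; cleared 0 line(s) (total 0); column heights now [8 8 6 7 7], max=8
Drop 7: S rot3 at col 3 lands with bottom-row=7; cleared 0 line(s) (total 0); column heights now [8 8 6 10 9], max=10

Answer: 0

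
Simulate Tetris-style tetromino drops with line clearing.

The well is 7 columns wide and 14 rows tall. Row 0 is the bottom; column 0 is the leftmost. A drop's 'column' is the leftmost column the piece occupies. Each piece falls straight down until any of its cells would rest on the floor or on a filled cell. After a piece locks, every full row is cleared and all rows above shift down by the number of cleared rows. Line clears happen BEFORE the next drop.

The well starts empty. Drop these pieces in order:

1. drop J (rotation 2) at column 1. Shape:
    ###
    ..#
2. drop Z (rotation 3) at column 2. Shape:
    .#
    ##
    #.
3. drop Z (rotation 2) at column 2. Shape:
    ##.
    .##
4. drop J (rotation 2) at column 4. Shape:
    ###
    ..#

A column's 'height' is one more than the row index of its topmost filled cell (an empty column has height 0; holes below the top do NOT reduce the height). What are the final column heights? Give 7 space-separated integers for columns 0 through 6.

Drop 1: J rot2 at col 1 lands with bottom-row=0; cleared 0 line(s) (total 0); column heights now [0 2 2 2 0 0 0], max=2
Drop 2: Z rot3 at col 2 lands with bottom-row=2; cleared 0 line(s) (total 0); column heights now [0 2 4 5 0 0 0], max=5
Drop 3: Z rot2 at col 2 lands with bottom-row=5; cleared 0 line(s) (total 0); column heights now [0 2 7 7 6 0 0], max=7
Drop 4: J rot2 at col 4 lands with bottom-row=5; cleared 0 line(s) (total 0); column heights now [0 2 7 7 7 7 7], max=7

Answer: 0 2 7 7 7 7 7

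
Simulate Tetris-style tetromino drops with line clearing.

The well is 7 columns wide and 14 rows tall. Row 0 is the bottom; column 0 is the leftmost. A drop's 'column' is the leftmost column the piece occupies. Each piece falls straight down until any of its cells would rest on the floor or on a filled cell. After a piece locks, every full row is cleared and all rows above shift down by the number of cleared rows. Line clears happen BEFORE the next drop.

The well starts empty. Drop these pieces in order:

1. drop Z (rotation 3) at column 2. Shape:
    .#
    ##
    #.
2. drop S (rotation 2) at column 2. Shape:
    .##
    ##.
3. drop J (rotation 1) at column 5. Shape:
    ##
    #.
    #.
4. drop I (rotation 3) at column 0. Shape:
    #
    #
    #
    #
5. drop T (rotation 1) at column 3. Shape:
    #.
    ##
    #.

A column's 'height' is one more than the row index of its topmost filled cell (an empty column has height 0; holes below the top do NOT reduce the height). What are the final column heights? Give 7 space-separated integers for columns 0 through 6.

Drop 1: Z rot3 at col 2 lands with bottom-row=0; cleared 0 line(s) (total 0); column heights now [0 0 2 3 0 0 0], max=3
Drop 2: S rot2 at col 2 lands with bottom-row=3; cleared 0 line(s) (total 0); column heights now [0 0 4 5 5 0 0], max=5
Drop 3: J rot1 at col 5 lands with bottom-row=0; cleared 0 line(s) (total 0); column heights now [0 0 4 5 5 3 3], max=5
Drop 4: I rot3 at col 0 lands with bottom-row=0; cleared 0 line(s) (total 0); column heights now [4 0 4 5 5 3 3], max=5
Drop 5: T rot1 at col 3 lands with bottom-row=5; cleared 0 line(s) (total 0); column heights now [4 0 4 8 7 3 3], max=8

Answer: 4 0 4 8 7 3 3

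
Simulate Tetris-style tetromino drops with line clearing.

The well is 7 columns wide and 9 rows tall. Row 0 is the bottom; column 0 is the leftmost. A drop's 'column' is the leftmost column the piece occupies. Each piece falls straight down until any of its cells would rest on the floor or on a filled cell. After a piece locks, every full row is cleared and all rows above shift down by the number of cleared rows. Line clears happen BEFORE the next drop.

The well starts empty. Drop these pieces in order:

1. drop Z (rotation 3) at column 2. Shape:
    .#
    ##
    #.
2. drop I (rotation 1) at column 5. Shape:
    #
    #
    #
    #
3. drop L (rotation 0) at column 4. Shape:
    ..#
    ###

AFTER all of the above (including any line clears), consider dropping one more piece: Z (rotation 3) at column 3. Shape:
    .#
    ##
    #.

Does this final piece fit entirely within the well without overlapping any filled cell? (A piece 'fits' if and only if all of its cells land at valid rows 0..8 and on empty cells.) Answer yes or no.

Answer: yes

Derivation:
Drop 1: Z rot3 at col 2 lands with bottom-row=0; cleared 0 line(s) (total 0); column heights now [0 0 2 3 0 0 0], max=3
Drop 2: I rot1 at col 5 lands with bottom-row=0; cleared 0 line(s) (total 0); column heights now [0 0 2 3 0 4 0], max=4
Drop 3: L rot0 at col 4 lands with bottom-row=4; cleared 0 line(s) (total 0); column heights now [0 0 2 3 5 5 6], max=6
Test piece Z rot3 at col 3 (width 2): heights before test = [0 0 2 3 5 5 6]; fits = True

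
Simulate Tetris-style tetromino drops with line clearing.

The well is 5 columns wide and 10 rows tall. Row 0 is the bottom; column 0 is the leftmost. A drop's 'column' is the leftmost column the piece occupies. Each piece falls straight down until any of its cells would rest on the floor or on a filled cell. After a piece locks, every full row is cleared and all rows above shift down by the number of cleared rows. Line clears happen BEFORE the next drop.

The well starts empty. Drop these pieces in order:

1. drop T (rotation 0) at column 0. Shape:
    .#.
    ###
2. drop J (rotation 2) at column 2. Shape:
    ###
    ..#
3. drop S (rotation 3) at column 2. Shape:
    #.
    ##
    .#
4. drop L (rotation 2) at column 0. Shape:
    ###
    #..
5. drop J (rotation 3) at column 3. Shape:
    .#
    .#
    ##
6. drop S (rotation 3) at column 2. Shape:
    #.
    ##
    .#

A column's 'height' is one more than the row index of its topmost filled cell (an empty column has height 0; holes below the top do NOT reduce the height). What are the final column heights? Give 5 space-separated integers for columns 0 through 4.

Answer: 5 2 7 6 6

Derivation:
Drop 1: T rot0 at col 0 lands with bottom-row=0; cleared 0 line(s) (total 0); column heights now [1 2 1 0 0], max=2
Drop 2: J rot2 at col 2 lands with bottom-row=0; cleared 0 line(s) (total 0); column heights now [1 2 2 2 2], max=2
Drop 3: S rot3 at col 2 lands with bottom-row=2; cleared 0 line(s) (total 0); column heights now [1 2 5 4 2], max=5
Drop 4: L rot2 at col 0 lands with bottom-row=4; cleared 0 line(s) (total 0); column heights now [6 6 6 4 2], max=6
Drop 5: J rot3 at col 3 lands with bottom-row=4; cleared 0 line(s) (total 0); column heights now [6 6 6 5 7], max=7
Drop 6: S rot3 at col 2 lands with bottom-row=5; cleared 1 line(s) (total 1); column heights now [5 2 7 6 6], max=7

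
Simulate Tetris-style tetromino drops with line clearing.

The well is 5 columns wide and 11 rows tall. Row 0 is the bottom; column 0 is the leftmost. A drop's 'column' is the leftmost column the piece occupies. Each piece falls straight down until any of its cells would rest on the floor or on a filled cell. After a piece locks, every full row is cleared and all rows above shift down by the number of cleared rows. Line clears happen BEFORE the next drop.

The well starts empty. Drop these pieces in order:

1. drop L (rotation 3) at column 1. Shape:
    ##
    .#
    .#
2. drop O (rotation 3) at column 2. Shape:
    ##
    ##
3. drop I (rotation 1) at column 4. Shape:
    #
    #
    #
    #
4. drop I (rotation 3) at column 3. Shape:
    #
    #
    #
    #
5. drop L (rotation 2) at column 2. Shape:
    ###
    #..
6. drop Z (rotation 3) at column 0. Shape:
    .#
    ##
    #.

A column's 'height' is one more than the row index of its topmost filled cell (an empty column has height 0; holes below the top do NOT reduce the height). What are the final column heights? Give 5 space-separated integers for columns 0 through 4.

Drop 1: L rot3 at col 1 lands with bottom-row=0; cleared 0 line(s) (total 0); column heights now [0 3 3 0 0], max=3
Drop 2: O rot3 at col 2 lands with bottom-row=3; cleared 0 line(s) (total 0); column heights now [0 3 5 5 0], max=5
Drop 3: I rot1 at col 4 lands with bottom-row=0; cleared 0 line(s) (total 0); column heights now [0 3 5 5 4], max=5
Drop 4: I rot3 at col 3 lands with bottom-row=5; cleared 0 line(s) (total 0); column heights now [0 3 5 9 4], max=9
Drop 5: L rot2 at col 2 lands with bottom-row=8; cleared 0 line(s) (total 0); column heights now [0 3 10 10 10], max=10
Drop 6: Z rot3 at col 0 lands with bottom-row=2; cleared 1 line(s) (total 1); column heights now [3 4 9 9 9], max=9

Answer: 3 4 9 9 9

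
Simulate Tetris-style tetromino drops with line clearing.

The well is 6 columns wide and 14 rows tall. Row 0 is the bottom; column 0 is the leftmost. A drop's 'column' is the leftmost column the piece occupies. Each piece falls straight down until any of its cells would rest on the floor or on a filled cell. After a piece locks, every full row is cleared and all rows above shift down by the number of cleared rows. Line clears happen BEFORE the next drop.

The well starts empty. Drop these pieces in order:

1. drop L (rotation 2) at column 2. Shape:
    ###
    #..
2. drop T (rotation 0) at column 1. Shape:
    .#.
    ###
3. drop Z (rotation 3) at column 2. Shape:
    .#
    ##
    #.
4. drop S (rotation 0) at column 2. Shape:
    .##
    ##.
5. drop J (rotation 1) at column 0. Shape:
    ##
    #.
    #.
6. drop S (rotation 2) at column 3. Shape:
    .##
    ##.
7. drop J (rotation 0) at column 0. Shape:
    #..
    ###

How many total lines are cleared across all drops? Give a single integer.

Answer: 0

Derivation:
Drop 1: L rot2 at col 2 lands with bottom-row=0; cleared 0 line(s) (total 0); column heights now [0 0 2 2 2 0], max=2
Drop 2: T rot0 at col 1 lands with bottom-row=2; cleared 0 line(s) (total 0); column heights now [0 3 4 3 2 0], max=4
Drop 3: Z rot3 at col 2 lands with bottom-row=4; cleared 0 line(s) (total 0); column heights now [0 3 6 7 2 0], max=7
Drop 4: S rot0 at col 2 lands with bottom-row=7; cleared 0 line(s) (total 0); column heights now [0 3 8 9 9 0], max=9
Drop 5: J rot1 at col 0 lands with bottom-row=1; cleared 0 line(s) (total 0); column heights now [4 4 8 9 9 0], max=9
Drop 6: S rot2 at col 3 lands with bottom-row=9; cleared 0 line(s) (total 0); column heights now [4 4 8 10 11 11], max=11
Drop 7: J rot0 at col 0 lands with bottom-row=8; cleared 0 line(s) (total 0); column heights now [10 9 9 10 11 11], max=11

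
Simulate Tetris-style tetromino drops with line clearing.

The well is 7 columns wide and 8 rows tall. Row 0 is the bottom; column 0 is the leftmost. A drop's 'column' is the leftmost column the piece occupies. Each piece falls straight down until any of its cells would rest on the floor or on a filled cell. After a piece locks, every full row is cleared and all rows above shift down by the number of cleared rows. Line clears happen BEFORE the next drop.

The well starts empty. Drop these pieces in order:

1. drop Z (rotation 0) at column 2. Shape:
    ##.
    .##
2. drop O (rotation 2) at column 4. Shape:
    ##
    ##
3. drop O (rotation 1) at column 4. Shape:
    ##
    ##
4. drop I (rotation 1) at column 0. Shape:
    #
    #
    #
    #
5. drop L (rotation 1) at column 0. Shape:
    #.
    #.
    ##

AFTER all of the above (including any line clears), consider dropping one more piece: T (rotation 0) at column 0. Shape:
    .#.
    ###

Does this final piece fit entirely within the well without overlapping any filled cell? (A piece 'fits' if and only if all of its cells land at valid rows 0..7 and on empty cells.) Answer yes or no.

Answer: no

Derivation:
Drop 1: Z rot0 at col 2 lands with bottom-row=0; cleared 0 line(s) (total 0); column heights now [0 0 2 2 1 0 0], max=2
Drop 2: O rot2 at col 4 lands with bottom-row=1; cleared 0 line(s) (total 0); column heights now [0 0 2 2 3 3 0], max=3
Drop 3: O rot1 at col 4 lands with bottom-row=3; cleared 0 line(s) (total 0); column heights now [0 0 2 2 5 5 0], max=5
Drop 4: I rot1 at col 0 lands with bottom-row=0; cleared 0 line(s) (total 0); column heights now [4 0 2 2 5 5 0], max=5
Drop 5: L rot1 at col 0 lands with bottom-row=4; cleared 0 line(s) (total 0); column heights now [7 5 2 2 5 5 0], max=7
Test piece T rot0 at col 0 (width 3): heights before test = [7 5 2 2 5 5 0]; fits = False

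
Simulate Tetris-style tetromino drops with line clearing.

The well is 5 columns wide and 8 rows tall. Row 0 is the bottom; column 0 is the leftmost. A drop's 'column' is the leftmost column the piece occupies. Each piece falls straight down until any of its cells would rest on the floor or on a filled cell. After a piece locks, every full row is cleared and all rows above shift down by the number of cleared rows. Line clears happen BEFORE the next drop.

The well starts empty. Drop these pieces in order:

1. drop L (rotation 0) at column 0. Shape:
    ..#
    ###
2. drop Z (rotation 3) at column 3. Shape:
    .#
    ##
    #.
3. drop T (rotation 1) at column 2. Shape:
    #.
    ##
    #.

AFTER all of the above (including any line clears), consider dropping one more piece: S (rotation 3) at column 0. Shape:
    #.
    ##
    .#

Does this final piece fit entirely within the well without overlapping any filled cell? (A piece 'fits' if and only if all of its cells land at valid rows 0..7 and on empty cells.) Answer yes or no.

Drop 1: L rot0 at col 0 lands with bottom-row=0; cleared 0 line(s) (total 0); column heights now [1 1 2 0 0], max=2
Drop 2: Z rot3 at col 3 lands with bottom-row=0; cleared 0 line(s) (total 0); column heights now [1 1 2 2 3], max=3
Drop 3: T rot1 at col 2 lands with bottom-row=2; cleared 0 line(s) (total 0); column heights now [1 1 5 4 3], max=5
Test piece S rot3 at col 0 (width 2): heights before test = [1 1 5 4 3]; fits = True

Answer: yes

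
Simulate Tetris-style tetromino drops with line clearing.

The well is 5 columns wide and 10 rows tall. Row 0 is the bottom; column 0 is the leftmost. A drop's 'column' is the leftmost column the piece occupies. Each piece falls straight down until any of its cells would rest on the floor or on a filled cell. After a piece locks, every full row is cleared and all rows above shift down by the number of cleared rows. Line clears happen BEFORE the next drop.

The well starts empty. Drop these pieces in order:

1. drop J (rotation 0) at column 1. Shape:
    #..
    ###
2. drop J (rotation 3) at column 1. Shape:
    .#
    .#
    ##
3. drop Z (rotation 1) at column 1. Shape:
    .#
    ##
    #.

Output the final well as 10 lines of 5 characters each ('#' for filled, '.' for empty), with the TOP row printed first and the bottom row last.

Answer: .....
.....
.....
..#..
.##..
.##..
..#..
.##..
.#...
.###.

Derivation:
Drop 1: J rot0 at col 1 lands with bottom-row=0; cleared 0 line(s) (total 0); column heights now [0 2 1 1 0], max=2
Drop 2: J rot3 at col 1 lands with bottom-row=2; cleared 0 line(s) (total 0); column heights now [0 3 5 1 0], max=5
Drop 3: Z rot1 at col 1 lands with bottom-row=4; cleared 0 line(s) (total 0); column heights now [0 6 7 1 0], max=7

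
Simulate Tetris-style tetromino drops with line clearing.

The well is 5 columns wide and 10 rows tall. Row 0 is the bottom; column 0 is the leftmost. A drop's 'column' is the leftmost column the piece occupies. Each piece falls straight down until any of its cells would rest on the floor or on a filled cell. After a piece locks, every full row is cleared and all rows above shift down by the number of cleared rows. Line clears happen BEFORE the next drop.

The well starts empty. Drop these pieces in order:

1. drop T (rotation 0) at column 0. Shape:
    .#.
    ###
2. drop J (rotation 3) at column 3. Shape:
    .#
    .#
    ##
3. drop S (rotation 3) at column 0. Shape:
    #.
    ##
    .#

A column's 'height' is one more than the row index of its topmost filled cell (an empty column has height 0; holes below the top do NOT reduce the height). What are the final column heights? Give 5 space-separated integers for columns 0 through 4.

Answer: 4 3 0 0 2

Derivation:
Drop 1: T rot0 at col 0 lands with bottom-row=0; cleared 0 line(s) (total 0); column heights now [1 2 1 0 0], max=2
Drop 2: J rot3 at col 3 lands with bottom-row=0; cleared 1 line(s) (total 1); column heights now [0 1 0 0 2], max=2
Drop 3: S rot3 at col 0 lands with bottom-row=1; cleared 0 line(s) (total 1); column heights now [4 3 0 0 2], max=4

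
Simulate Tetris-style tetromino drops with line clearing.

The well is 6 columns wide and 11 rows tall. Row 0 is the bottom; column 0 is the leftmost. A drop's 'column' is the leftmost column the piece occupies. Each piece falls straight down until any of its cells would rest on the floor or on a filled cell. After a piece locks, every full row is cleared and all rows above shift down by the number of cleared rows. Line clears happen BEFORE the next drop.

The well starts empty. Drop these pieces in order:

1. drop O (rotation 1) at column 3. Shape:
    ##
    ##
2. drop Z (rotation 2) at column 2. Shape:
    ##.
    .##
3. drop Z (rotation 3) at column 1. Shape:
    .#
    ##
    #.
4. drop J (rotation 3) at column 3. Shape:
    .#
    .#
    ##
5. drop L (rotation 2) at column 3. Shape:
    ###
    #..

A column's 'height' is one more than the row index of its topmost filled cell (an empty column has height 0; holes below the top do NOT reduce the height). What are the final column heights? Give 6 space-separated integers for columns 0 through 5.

Answer: 0 5 6 8 8 8

Derivation:
Drop 1: O rot1 at col 3 lands with bottom-row=0; cleared 0 line(s) (total 0); column heights now [0 0 0 2 2 0], max=2
Drop 2: Z rot2 at col 2 lands with bottom-row=2; cleared 0 line(s) (total 0); column heights now [0 0 4 4 3 0], max=4
Drop 3: Z rot3 at col 1 lands with bottom-row=3; cleared 0 line(s) (total 0); column heights now [0 5 6 4 3 0], max=6
Drop 4: J rot3 at col 3 lands with bottom-row=4; cleared 0 line(s) (total 0); column heights now [0 5 6 5 7 0], max=7
Drop 5: L rot2 at col 3 lands with bottom-row=6; cleared 0 line(s) (total 0); column heights now [0 5 6 8 8 8], max=8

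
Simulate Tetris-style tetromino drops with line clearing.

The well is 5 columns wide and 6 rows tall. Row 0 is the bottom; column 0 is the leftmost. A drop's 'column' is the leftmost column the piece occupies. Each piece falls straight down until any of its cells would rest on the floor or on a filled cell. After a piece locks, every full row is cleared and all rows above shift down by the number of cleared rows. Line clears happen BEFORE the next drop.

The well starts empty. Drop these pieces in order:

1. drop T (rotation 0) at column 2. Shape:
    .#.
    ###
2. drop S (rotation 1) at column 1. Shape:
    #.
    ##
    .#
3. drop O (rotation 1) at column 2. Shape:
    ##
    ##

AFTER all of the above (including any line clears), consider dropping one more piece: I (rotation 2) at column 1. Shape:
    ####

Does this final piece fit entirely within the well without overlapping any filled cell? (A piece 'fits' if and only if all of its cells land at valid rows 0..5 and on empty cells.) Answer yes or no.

Drop 1: T rot0 at col 2 lands with bottom-row=0; cleared 0 line(s) (total 0); column heights now [0 0 1 2 1], max=2
Drop 2: S rot1 at col 1 lands with bottom-row=1; cleared 0 line(s) (total 0); column heights now [0 4 3 2 1], max=4
Drop 3: O rot1 at col 2 lands with bottom-row=3; cleared 0 line(s) (total 0); column heights now [0 4 5 5 1], max=5
Test piece I rot2 at col 1 (width 4): heights before test = [0 4 5 5 1]; fits = True

Answer: yes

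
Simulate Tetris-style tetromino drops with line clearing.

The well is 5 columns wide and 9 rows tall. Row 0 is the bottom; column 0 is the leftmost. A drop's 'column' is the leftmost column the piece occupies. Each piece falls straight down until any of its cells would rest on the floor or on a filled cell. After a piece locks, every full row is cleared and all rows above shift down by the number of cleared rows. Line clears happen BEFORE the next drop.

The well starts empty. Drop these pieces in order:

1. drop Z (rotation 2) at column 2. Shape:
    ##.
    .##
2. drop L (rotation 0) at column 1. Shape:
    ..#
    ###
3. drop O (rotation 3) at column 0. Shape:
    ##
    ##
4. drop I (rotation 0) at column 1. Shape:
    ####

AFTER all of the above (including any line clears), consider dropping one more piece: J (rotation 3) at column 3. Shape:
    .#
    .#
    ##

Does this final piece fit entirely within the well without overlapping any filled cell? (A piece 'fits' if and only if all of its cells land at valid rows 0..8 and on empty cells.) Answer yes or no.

Drop 1: Z rot2 at col 2 lands with bottom-row=0; cleared 0 line(s) (total 0); column heights now [0 0 2 2 1], max=2
Drop 2: L rot0 at col 1 lands with bottom-row=2; cleared 0 line(s) (total 0); column heights now [0 3 3 4 1], max=4
Drop 3: O rot3 at col 0 lands with bottom-row=3; cleared 0 line(s) (total 0); column heights now [5 5 3 4 1], max=5
Drop 4: I rot0 at col 1 lands with bottom-row=5; cleared 0 line(s) (total 0); column heights now [5 6 6 6 6], max=6
Test piece J rot3 at col 3 (width 2): heights before test = [5 6 6 6 6]; fits = True

Answer: yes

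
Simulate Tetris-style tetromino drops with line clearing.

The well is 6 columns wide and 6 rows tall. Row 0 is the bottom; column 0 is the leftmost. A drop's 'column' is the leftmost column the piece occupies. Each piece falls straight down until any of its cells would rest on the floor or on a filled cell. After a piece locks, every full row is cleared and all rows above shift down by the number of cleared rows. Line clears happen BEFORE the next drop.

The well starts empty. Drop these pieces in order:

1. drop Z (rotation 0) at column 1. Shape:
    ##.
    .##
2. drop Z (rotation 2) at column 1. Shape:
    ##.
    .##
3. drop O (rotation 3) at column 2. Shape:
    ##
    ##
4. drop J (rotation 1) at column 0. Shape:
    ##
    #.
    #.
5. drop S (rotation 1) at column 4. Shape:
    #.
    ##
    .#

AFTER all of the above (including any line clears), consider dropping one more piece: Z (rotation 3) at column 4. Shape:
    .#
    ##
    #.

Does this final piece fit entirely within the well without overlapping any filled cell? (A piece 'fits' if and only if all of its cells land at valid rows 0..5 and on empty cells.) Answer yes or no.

Answer: yes

Derivation:
Drop 1: Z rot0 at col 1 lands with bottom-row=0; cleared 0 line(s) (total 0); column heights now [0 2 2 1 0 0], max=2
Drop 2: Z rot2 at col 1 lands with bottom-row=2; cleared 0 line(s) (total 0); column heights now [0 4 4 3 0 0], max=4
Drop 3: O rot3 at col 2 lands with bottom-row=4; cleared 0 line(s) (total 0); column heights now [0 4 6 6 0 0], max=6
Drop 4: J rot1 at col 0 lands with bottom-row=2; cleared 0 line(s) (total 0); column heights now [5 5 6 6 0 0], max=6
Drop 5: S rot1 at col 4 lands with bottom-row=0; cleared 0 line(s) (total 0); column heights now [5 5 6 6 3 2], max=6
Test piece Z rot3 at col 4 (width 2): heights before test = [5 5 6 6 3 2]; fits = True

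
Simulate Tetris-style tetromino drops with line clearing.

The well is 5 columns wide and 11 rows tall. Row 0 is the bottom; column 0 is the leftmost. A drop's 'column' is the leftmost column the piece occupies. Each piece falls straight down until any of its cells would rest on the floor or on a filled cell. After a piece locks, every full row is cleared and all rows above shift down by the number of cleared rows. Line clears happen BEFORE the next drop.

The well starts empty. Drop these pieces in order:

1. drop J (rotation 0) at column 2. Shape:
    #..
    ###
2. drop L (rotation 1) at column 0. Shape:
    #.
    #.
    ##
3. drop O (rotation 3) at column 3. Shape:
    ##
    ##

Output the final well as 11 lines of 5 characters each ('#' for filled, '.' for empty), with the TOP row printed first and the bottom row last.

Answer: .....
.....
.....
.....
.....
.....
.....
.....
.....
#..##
#.###

Derivation:
Drop 1: J rot0 at col 2 lands with bottom-row=0; cleared 0 line(s) (total 0); column heights now [0 0 2 1 1], max=2
Drop 2: L rot1 at col 0 lands with bottom-row=0; cleared 1 line(s) (total 1); column heights now [2 0 1 0 0], max=2
Drop 3: O rot3 at col 3 lands with bottom-row=0; cleared 0 line(s) (total 1); column heights now [2 0 1 2 2], max=2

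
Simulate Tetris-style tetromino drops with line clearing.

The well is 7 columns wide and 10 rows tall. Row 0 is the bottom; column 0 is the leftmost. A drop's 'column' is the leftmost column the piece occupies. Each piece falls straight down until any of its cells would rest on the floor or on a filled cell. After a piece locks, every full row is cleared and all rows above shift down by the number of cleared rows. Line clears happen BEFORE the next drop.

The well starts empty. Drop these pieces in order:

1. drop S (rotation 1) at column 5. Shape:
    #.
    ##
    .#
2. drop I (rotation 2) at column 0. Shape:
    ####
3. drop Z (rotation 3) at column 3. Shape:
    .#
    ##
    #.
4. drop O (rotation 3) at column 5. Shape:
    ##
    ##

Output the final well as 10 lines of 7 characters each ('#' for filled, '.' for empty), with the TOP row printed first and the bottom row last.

Answer: .......
.......
.......
.......
.......
.....##
....###
...###.
...#.##
####..#

Derivation:
Drop 1: S rot1 at col 5 lands with bottom-row=0; cleared 0 line(s) (total 0); column heights now [0 0 0 0 0 3 2], max=3
Drop 2: I rot2 at col 0 lands with bottom-row=0; cleared 0 line(s) (total 0); column heights now [1 1 1 1 0 3 2], max=3
Drop 3: Z rot3 at col 3 lands with bottom-row=1; cleared 0 line(s) (total 0); column heights now [1 1 1 3 4 3 2], max=4
Drop 4: O rot3 at col 5 lands with bottom-row=3; cleared 0 line(s) (total 0); column heights now [1 1 1 3 4 5 5], max=5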